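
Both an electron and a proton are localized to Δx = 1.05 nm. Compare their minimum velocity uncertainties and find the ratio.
The electron has the larger minimum velocity uncertainty, by a ratio of 1836.2.

For both particles, Δp_min = ℏ/(2Δx) = 5.022e-26 kg·m/s (same for both).

The velocity uncertainty is Δv = Δp/m:
- electron: Δv = 5.022e-26 / 9.109e-31 = 5.513e+04 m/s = 55.127 km/s
- proton: Δv = 5.022e-26 / 1.673e-27 = 3.002e+01 m/s = 30.023 m/s

Ratio: 5.513e+04 / 3.002e+01 = 1836.2

The lighter particle has larger velocity uncertainty because Δv ∝ 1/m.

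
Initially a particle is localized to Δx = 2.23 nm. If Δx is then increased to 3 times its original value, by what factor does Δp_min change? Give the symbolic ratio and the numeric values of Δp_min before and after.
Original Δp_min = 2.365 × 10^-26 kg·m/s; new Δp'_min = 7.882 × 10^-27 kg·m/s; ratio Δp'_min/Δp_min = 1/3.

From the uncertainty principle ΔxΔp ≥ ℏ/2, the minimum momentum uncertainty is Δp_min = ℏ/(2Δx).

Original (Δx = 2.23 nm = 2.230e-09 m):
Δp_min = (1.055e-34 J·s)/(2 × 2.230e-09 m) = 2.365e-26 kg·m/s

When Δx → 3Δx:
Δp'_min = ℏ/(2 × 3Δx) = (1/3) × ℏ/(2Δx) = (1/3) × Δp_min
Δp'_min = 1/3 × 2.365e-26 kg·m/s = 7.882e-27 kg·m/s

Since Δp_min ∝ 1/Δx, when Δx is increased to 3 times its original value, Δp_min decreases to 1/3 of its original value.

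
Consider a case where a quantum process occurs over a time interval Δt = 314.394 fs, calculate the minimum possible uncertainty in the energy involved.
1.047 meV

Using the energy-time uncertainty principle:
ΔEΔt ≥ ℏ/2

The minimum uncertainty in energy is:
ΔE_min = ℏ/(2Δt)
ΔE_min = (1.055e-34 J·s) / (2 × 3.144e-13 s)
ΔE_min = 1.677e-22 J = 1.047 meV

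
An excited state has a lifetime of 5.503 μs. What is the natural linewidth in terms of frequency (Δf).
14.461 kHz

Using the energy-time uncertainty principle and E = hf:
ΔEΔt ≥ ℏ/2
hΔf·Δt ≥ ℏ/2

The minimum frequency uncertainty is:
Δf = ℏ/(2hτ) = 1/(4πτ)
Δf = 1/(4π × 5.503e-06 s)
Δf = 1.446e+04 Hz = 14.461 kHz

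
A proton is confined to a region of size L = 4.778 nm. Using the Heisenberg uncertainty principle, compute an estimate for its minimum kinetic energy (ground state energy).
227.228 neV

Using the uncertainty principle to estimate ground state energy:

1. The position uncertainty is approximately the confinement size:
   Δx ≈ L = 4.778e-09 m

2. From ΔxΔp ≥ ℏ/2, the minimum momentum uncertainty is:
   Δp ≈ ℏ/(2L) = 1.104e-26 kg·m/s

3. The kinetic energy is approximately:
   KE ≈ (Δp)²/(2m) = (1.104e-26)²/(2 × 1.673e-27 kg)
   KE ≈ 3.641e-26 J = 227.228 neV

This is an order-of-magnitude estimate of the ground state energy.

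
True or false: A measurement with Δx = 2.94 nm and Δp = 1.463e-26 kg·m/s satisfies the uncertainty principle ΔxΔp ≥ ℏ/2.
No, it violates the uncertainty principle (impossible measurement).

Calculate the product ΔxΔp:
ΔxΔp = (2.940e-09 m) × (1.463e-26 kg·m/s)
ΔxΔp = 4.301e-35 J·s

Compare to the minimum allowed value ℏ/2:
ℏ/2 = 5.273e-35 J·s

Since ΔxΔp = 4.301e-35 J·s < 5.273e-35 J·s = ℏ/2,
the measurement violates the uncertainty principle.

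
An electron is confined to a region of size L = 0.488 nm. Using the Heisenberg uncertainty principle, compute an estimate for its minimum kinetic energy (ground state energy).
39.997 meV

Using the uncertainty principle to estimate ground state energy:

1. The position uncertainty is approximately the confinement size:
   Δx ≈ L = 4.880e-10 m

2. From ΔxΔp ≥ ℏ/2, the minimum momentum uncertainty is:
   Δp ≈ ℏ/(2L) = 1.081e-25 kg·m/s

3. The kinetic energy is approximately:
   KE ≈ (Δp)²/(2m) = (1.081e-25)²/(2 × 9.109e-31 kg)
   KE ≈ 6.408e-21 J = 39.997 meV

This is an order-of-magnitude estimate of the ground state energy.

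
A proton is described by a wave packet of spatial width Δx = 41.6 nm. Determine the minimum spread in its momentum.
1.268 × 10^-27 kg·m/s

For a wave packet, the spatial width Δx and momentum spread Δp are related by the uncertainty principle:
ΔxΔp ≥ ℏ/2

The minimum momentum spread is:
Δp_min = ℏ/(2Δx)
Δp_min = (1.055e-34 J·s) / (2 × 4.160e-08 m)
Δp_min = 1.268e-27 kg·m/s

A wave packet cannot have both a well-defined position and well-defined momentum.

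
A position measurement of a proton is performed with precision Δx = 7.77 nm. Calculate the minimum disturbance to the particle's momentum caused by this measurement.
6.786 × 10^-27 kg·m/s

The uncertainty principle implies that measuring position disturbs momentum:
ΔxΔp ≥ ℏ/2

When we measure position with precision Δx, we necessarily introduce a momentum uncertainty:
Δp ≥ ℏ/(2Δx)
Δp_min = (1.055e-34 J·s) / (2 × 7.770e-09 m)
Δp_min = 6.786e-27 kg·m/s

The more precisely we measure position, the greater the momentum disturbance.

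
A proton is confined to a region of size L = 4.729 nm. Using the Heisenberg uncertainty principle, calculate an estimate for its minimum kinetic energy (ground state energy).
231.961 neV

Using the uncertainty principle to estimate ground state energy:

1. The position uncertainty is approximately the confinement size:
   Δx ≈ L = 4.729e-09 m

2. From ΔxΔp ≥ ℏ/2, the minimum momentum uncertainty is:
   Δp ≈ ℏ/(2L) = 1.115e-26 kg·m/s

3. The kinetic energy is approximately:
   KE ≈ (Δp)²/(2m) = (1.115e-26)²/(2 × 1.673e-27 kg)
   KE ≈ 3.716e-26 J = 231.961 neV

This is an order-of-magnitude estimate of the ground state energy.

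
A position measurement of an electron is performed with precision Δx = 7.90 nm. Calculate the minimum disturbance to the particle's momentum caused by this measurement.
6.675 × 10^-27 kg·m/s

The uncertainty principle implies that measuring position disturbs momentum:
ΔxΔp ≥ ℏ/2

When we measure position with precision Δx, we necessarily introduce a momentum uncertainty:
Δp ≥ ℏ/(2Δx)
Δp_min = (1.055e-34 J·s) / (2 × 7.900e-09 m)
Δp_min = 6.675e-27 kg·m/s

The more precisely we measure position, the greater the momentum disturbance.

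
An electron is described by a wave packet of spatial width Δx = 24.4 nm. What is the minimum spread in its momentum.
2.161 × 10^-27 kg·m/s

For a wave packet, the spatial width Δx and momentum spread Δp are related by the uncertainty principle:
ΔxΔp ≥ ℏ/2

The minimum momentum spread is:
Δp_min = ℏ/(2Δx)
Δp_min = (1.055e-34 J·s) / (2 × 2.440e-08 m)
Δp_min = 2.161e-27 kg·m/s

A wave packet cannot have both a well-defined position and well-defined momentum.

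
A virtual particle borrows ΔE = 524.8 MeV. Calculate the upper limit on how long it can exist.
6.271 × 10^-25 s

Using the energy-time uncertainty principle:
ΔEΔt ≥ ℏ/2

For a virtual particle borrowing energy ΔE, the maximum lifetime is:
Δt_max = ℏ/(2ΔE)

Converting energy:
ΔE = 524.8 MeV = 8.408e-11 J

Δt_max = (1.055e-34 J·s) / (2 × 8.408e-11 J)
Δt_max = 6.271e-25 s = 6.271 × 10^-25 s

Virtual particles with higher borrowed energy exist for shorter times.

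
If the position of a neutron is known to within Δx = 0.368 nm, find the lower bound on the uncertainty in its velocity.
85.547 m/s

Using the Heisenberg uncertainty principle and Δp = mΔv:
ΔxΔp ≥ ℏ/2
Δx(mΔv) ≥ ℏ/2

The minimum uncertainty in velocity is:
Δv_min = ℏ/(2mΔx)
Δv_min = (1.055e-34 J·s) / (2 × 1.675e-27 kg × 3.680e-10 m)
Δv_min = 8.555e+01 m/s = 85.547 m/s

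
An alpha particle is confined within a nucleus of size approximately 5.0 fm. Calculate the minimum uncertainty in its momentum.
1.055 × 10^-20 kg·m/s

Using the Heisenberg uncertainty principle:
ΔxΔp ≥ ℏ/2

With Δx ≈ L = 5.000e-15 m (the confinement size):
Δp_min = ℏ/(2Δx)
Δp_min = (1.055e-34 J·s) / (2 × 5.000e-15 m)
Δp_min = 1.055e-20 kg·m/s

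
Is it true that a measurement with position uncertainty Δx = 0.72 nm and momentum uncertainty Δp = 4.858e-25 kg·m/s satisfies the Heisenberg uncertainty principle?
Yes, it satisfies the uncertainty principle.

Calculate the product ΔxΔp:
ΔxΔp = (7.200e-10 m) × (4.858e-25 kg·m/s)
ΔxΔp = 3.498e-34 J·s

Compare to the minimum allowed value ℏ/2:
ℏ/2 = 5.273e-35 J·s

Since ΔxΔp = 3.498e-34 J·s ≥ 5.273e-35 J·s = ℏ/2,
the measurement satisfies the uncertainty principle.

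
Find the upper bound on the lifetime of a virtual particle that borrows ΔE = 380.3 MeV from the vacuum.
8.654 × 10^-25 s

Using the energy-time uncertainty principle:
ΔEΔt ≥ ℏ/2

For a virtual particle borrowing energy ΔE, the maximum lifetime is:
Δt_max = ℏ/(2ΔE)

Converting energy:
ΔE = 380.3 MeV = 6.093e-11 J

Δt_max = (1.055e-34 J·s) / (2 × 6.093e-11 J)
Δt_max = 8.654e-25 s = 8.654 × 10^-25 s

Virtual particles with higher borrowed energy exist for shorter times.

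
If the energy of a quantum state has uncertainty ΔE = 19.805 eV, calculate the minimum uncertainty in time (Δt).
16.617 as

Using the energy-time uncertainty principle:
ΔEΔt ≥ ℏ/2

The minimum uncertainty in time is:
Δt_min = ℏ/(2ΔE)
Δt_min = (1.055e-34 J·s) / (2 × 3.173e-18 J)
Δt_min = 1.662e-17 s = 16.617 as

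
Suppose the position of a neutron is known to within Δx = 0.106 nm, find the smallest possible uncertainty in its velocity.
296.992 m/s

Using the Heisenberg uncertainty principle and Δp = mΔv:
ΔxΔp ≥ ℏ/2
Δx(mΔv) ≥ ℏ/2

The minimum uncertainty in velocity is:
Δv_min = ℏ/(2mΔx)
Δv_min = (1.055e-34 J·s) / (2 × 1.675e-27 kg × 1.060e-10 m)
Δv_min = 2.970e+02 m/s = 296.992 m/s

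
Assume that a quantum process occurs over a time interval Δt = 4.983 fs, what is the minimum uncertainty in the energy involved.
66.046 meV

Using the energy-time uncertainty principle:
ΔEΔt ≥ ℏ/2

The minimum uncertainty in energy is:
ΔE_min = ℏ/(2Δt)
ΔE_min = (1.055e-34 J·s) / (2 × 4.983e-15 s)
ΔE_min = 1.058e-20 J = 66.046 meV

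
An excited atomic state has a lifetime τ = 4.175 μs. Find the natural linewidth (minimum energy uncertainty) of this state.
78.828 peV

Using the energy-time uncertainty principle:
ΔEΔt ≥ ℏ/2

The lifetime τ represents the time uncertainty Δt.
The natural linewidth (minimum energy uncertainty) is:

ΔE = ℏ/(2τ)
ΔE = (1.055e-34 J·s) / (2 × 4.175e-06 s)
ΔE = 1.263e-29 J = 78.828 peV

This natural linewidth limits the precision of spectroscopic measurements.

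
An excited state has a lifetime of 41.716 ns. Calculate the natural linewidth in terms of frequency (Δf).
1.908 MHz

Using the energy-time uncertainty principle and E = hf:
ΔEΔt ≥ ℏ/2
hΔf·Δt ≥ ℏ/2

The minimum frequency uncertainty is:
Δf = ℏ/(2hτ) = 1/(4πτ)
Δf = 1/(4π × 4.172e-08 s)
Δf = 1.908e+06 Hz = 1.908 MHz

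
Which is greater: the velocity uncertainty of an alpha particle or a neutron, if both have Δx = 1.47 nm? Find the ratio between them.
The neutron has the larger minimum velocity uncertainty, by a ratio of 4.0.

For both particles, Δp_min = ℏ/(2Δx) = 3.587e-26 kg·m/s (same for both).

The velocity uncertainty is Δv = Δp/m:
- alpha particle: Δv = 3.587e-26 / 6.645e-27 = 5.398e+00 m/s = 5.398 m/s
- neutron: Δv = 3.587e-26 / 1.675e-27 = 2.142e+01 m/s = 21.416 m/s

Ratio: 2.142e+01 / 5.398e+00 = 4.0

The lighter particle has larger velocity uncertainty because Δv ∝ 1/m.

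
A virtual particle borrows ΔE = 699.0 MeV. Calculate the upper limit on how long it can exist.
4.708 × 10^-25 s

Using the energy-time uncertainty principle:
ΔEΔt ≥ ℏ/2

For a virtual particle borrowing energy ΔE, the maximum lifetime is:
Δt_max = ℏ/(2ΔE)

Converting energy:
ΔE = 699.0 MeV = 1.120e-10 J

Δt_max = (1.055e-34 J·s) / (2 × 1.120e-10 J)
Δt_max = 4.708e-25 s = 4.708 × 10^-25 s

Virtual particles with higher borrowed energy exist for shorter times.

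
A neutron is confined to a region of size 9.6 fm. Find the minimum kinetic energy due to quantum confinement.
56.210 keV

Using the uncertainty principle:

1. Position uncertainty: Δx ≈ 9.600e-15 m
2. Minimum momentum uncertainty: Δp = ℏ/(2Δx) = 5.493e-21 kg·m/s
3. Minimum kinetic energy:
   KE = (Δp)²/(2m) = (5.493e-21)²/(2 × 1.675e-27 kg)
   KE = 9.006e-15 J = 56.210 keV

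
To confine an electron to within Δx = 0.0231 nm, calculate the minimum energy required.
17.850 eV

Localizing a particle requires giving it sufficient momentum uncertainty:

1. From uncertainty principle: Δp ≥ ℏ/(2Δx)
   Δp_min = (1.055e-34 J·s) / (2 × 2.310e-11 m)
   Δp_min = 2.283e-24 kg·m/s

2. This momentum uncertainty corresponds to kinetic energy:
   KE ≈ (Δp)²/(2m) = (2.283e-24)²/(2 × 9.109e-31 kg)
   KE = 2.860e-18 J = 17.850 eV

Tighter localization requires more energy.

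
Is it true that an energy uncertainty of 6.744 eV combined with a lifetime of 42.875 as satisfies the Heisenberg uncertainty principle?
No, it violates the uncertainty relation.

Calculate the product ΔEΔt:
ΔE = 6.744 eV = 1.081e-18 J
ΔEΔt = (1.081e-18 J) × (4.288e-17 s)
ΔEΔt = 4.633e-35 J·s

Compare to the minimum allowed value ℏ/2:
ℏ/2 = 5.273e-35 J·s

Since ΔEΔt = 4.633e-35 J·s < 5.273e-35 J·s = ℏ/2,
this violates the uncertainty relation.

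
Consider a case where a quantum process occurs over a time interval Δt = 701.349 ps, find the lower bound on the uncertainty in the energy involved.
469.247 neV

Using the energy-time uncertainty principle:
ΔEΔt ≥ ℏ/2

The minimum uncertainty in energy is:
ΔE_min = ℏ/(2Δt)
ΔE_min = (1.055e-34 J·s) / (2 × 7.013e-10 s)
ΔE_min = 7.518e-26 J = 469.247 neV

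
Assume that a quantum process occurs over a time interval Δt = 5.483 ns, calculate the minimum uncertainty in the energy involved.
60.023 neV

Using the energy-time uncertainty principle:
ΔEΔt ≥ ℏ/2

The minimum uncertainty in energy is:
ΔE_min = ℏ/(2Δt)
ΔE_min = (1.055e-34 J·s) / (2 × 5.483e-09 s)
ΔE_min = 9.617e-27 J = 60.023 neV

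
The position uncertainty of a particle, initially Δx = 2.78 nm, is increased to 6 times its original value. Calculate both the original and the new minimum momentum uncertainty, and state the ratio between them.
Original Δp_min = 1.897 × 10^-26 kg·m/s; new Δp'_min = 3.161 × 10^-27 kg·m/s; ratio Δp'_min/Δp_min = 1/6.

From the uncertainty principle ΔxΔp ≥ ℏ/2, the minimum momentum uncertainty is Δp_min = ℏ/(2Δx).

Original (Δx = 2.78 nm = 2.780e-09 m):
Δp_min = (1.055e-34 J·s)/(2 × 2.780e-09 m) = 1.897e-26 kg·m/s

When Δx → 6Δx:
Δp'_min = ℏ/(2 × 6Δx) = (1/6) × ℏ/(2Δx) = (1/6) × Δp_min
Δp'_min = 1/6 × 1.897e-26 kg·m/s = 3.161e-27 kg·m/s

Since Δp_min ∝ 1/Δx, when Δx is increased to 6 times its original value, Δp_min decreases to 1/6 of its original value.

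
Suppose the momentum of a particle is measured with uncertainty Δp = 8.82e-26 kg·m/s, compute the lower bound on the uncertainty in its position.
597.830 pm

Using the Heisenberg uncertainty principle:
ΔxΔp ≥ ℏ/2

The minimum uncertainty in position is:
Δx_min = ℏ/(2Δp)
Δx_min = (1.055e-34 J·s) / (2 × 8.820e-26 kg·m/s)
Δx_min = 5.978e-10 m = 597.830 pm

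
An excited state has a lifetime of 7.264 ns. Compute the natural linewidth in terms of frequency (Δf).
10.955 MHz

Using the energy-time uncertainty principle and E = hf:
ΔEΔt ≥ ℏ/2
hΔf·Δt ≥ ℏ/2

The minimum frequency uncertainty is:
Δf = ℏ/(2hτ) = 1/(4πτ)
Δf = 1/(4π × 7.264e-09 s)
Δf = 1.096e+07 Hz = 10.955 MHz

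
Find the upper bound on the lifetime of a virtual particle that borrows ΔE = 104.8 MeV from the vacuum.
3.140 ys

Using the energy-time uncertainty principle:
ΔEΔt ≥ ℏ/2

For a virtual particle borrowing energy ΔE, the maximum lifetime is:
Δt_max = ℏ/(2ΔE)

Converting energy:
ΔE = 104.8 MeV = 1.679e-11 J

Δt_max = (1.055e-34 J·s) / (2 × 1.679e-11 J)
Δt_max = 3.140e-24 s = 3.140 ys

Virtual particles with higher borrowed energy exist for shorter times.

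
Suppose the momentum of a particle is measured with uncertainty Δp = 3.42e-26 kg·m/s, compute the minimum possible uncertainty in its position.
1.542 nm

Using the Heisenberg uncertainty principle:
ΔxΔp ≥ ℏ/2

The minimum uncertainty in position is:
Δx_min = ℏ/(2Δp)
Δx_min = (1.055e-34 J·s) / (2 × 3.420e-26 kg·m/s)
Δx_min = 1.542e-09 m = 1.542 nm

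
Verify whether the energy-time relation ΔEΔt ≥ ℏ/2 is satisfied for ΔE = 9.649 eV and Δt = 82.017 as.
Yes, it satisfies the uncertainty relation.

Calculate the product ΔEΔt:
ΔE = 9.649 eV = 1.546e-18 J
ΔEΔt = (1.546e-18 J) × (8.202e-17 s)
ΔEΔt = 1.268e-34 J·s

Compare to the minimum allowed value ℏ/2:
ℏ/2 = 5.273e-35 J·s

Since ΔEΔt = 1.268e-34 J·s ≥ 5.273e-35 J·s = ℏ/2,
this satisfies the uncertainty relation.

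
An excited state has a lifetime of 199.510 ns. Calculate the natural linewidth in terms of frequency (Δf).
398.865 kHz

Using the energy-time uncertainty principle and E = hf:
ΔEΔt ≥ ℏ/2
hΔf·Δt ≥ ℏ/2

The minimum frequency uncertainty is:
Δf = ℏ/(2hτ) = 1/(4πτ)
Δf = 1/(4π × 1.995e-07 s)
Δf = 3.989e+05 Hz = 398.865 kHz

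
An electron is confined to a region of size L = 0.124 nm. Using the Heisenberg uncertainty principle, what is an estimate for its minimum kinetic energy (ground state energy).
619.469 meV

Using the uncertainty principle to estimate ground state energy:

1. The position uncertainty is approximately the confinement size:
   Δx ≈ L = 1.240e-10 m

2. From ΔxΔp ≥ ℏ/2, the minimum momentum uncertainty is:
   Δp ≈ ℏ/(2L) = 4.252e-25 kg·m/s

3. The kinetic energy is approximately:
   KE ≈ (Δp)²/(2m) = (4.252e-25)²/(2 × 9.109e-31 kg)
   KE ≈ 9.925e-20 J = 619.469 meV

This is an order-of-magnitude estimate of the ground state energy.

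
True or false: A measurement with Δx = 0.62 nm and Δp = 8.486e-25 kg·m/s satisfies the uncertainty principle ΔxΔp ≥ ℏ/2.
Yes, it satisfies the uncertainty principle.

Calculate the product ΔxΔp:
ΔxΔp = (6.200e-10 m) × (8.486e-25 kg·m/s)
ΔxΔp = 5.261e-34 J·s

Compare to the minimum allowed value ℏ/2:
ℏ/2 = 5.273e-35 J·s

Since ΔxΔp = 5.261e-34 J·s ≥ 5.273e-35 J·s = ℏ/2,
the measurement satisfies the uncertainty principle.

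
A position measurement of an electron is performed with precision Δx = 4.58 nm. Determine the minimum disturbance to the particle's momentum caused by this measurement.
1.151 × 10^-26 kg·m/s

The uncertainty principle implies that measuring position disturbs momentum:
ΔxΔp ≥ ℏ/2

When we measure position with precision Δx, we necessarily introduce a momentum uncertainty:
Δp ≥ ℏ/(2Δx)
Δp_min = (1.055e-34 J·s) / (2 × 4.580e-09 m)
Δp_min = 1.151e-26 kg·m/s

The more precisely we measure position, the greater the momentum disturbance.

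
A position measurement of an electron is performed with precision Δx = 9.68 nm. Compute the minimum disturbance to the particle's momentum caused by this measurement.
5.447 × 10^-27 kg·m/s

The uncertainty principle implies that measuring position disturbs momentum:
ΔxΔp ≥ ℏ/2

When we measure position with precision Δx, we necessarily introduce a momentum uncertainty:
Δp ≥ ℏ/(2Δx)
Δp_min = (1.055e-34 J·s) / (2 × 9.680e-09 m)
Δp_min = 5.447e-27 kg·m/s

The more precisely we measure position, the greater the momentum disturbance.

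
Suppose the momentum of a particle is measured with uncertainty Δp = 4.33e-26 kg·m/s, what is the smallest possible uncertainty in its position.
1.218 nm

Using the Heisenberg uncertainty principle:
ΔxΔp ≥ ℏ/2

The minimum uncertainty in position is:
Δx_min = ℏ/(2Δp)
Δx_min = (1.055e-34 J·s) / (2 × 4.330e-26 kg·m/s)
Δx_min = 1.218e-09 m = 1.218 nm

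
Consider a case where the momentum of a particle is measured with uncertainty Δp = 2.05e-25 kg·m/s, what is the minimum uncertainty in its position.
257.213 pm

Using the Heisenberg uncertainty principle:
ΔxΔp ≥ ℏ/2

The minimum uncertainty in position is:
Δx_min = ℏ/(2Δp)
Δx_min = (1.055e-34 J·s) / (2 × 2.050e-25 kg·m/s)
Δx_min = 2.572e-10 m = 257.213 pm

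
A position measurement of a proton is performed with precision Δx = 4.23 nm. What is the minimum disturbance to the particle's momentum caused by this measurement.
1.247 × 10^-26 kg·m/s

The uncertainty principle implies that measuring position disturbs momentum:
ΔxΔp ≥ ℏ/2

When we measure position with precision Δx, we necessarily introduce a momentum uncertainty:
Δp ≥ ℏ/(2Δx)
Δp_min = (1.055e-34 J·s) / (2 × 4.230e-09 m)
Δp_min = 1.247e-26 kg·m/s

The more precisely we measure position, the greater the momentum disturbance.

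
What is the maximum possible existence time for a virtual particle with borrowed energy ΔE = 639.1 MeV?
5.150 × 10^-25 s

Using the energy-time uncertainty principle:
ΔEΔt ≥ ℏ/2

For a virtual particle borrowing energy ΔE, the maximum lifetime is:
Δt_max = ℏ/(2ΔE)

Converting energy:
ΔE = 639.1 MeV = 1.024e-10 J

Δt_max = (1.055e-34 J·s) / (2 × 1.024e-10 J)
Δt_max = 5.150e-25 s = 5.150 × 10^-25 s

Virtual particles with higher borrowed energy exist for shorter times.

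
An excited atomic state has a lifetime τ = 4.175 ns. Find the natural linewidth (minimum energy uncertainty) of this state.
78.828 neV

Using the energy-time uncertainty principle:
ΔEΔt ≥ ℏ/2

The lifetime τ represents the time uncertainty Δt.
The natural linewidth (minimum energy uncertainty) is:

ΔE = ℏ/(2τ)
ΔE = (1.055e-34 J·s) / (2 × 4.175e-09 s)
ΔE = 1.263e-26 J = 78.828 neV

This natural linewidth limits the precision of spectroscopic measurements.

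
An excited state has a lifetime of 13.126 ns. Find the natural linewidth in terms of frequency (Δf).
6.063 MHz

Using the energy-time uncertainty principle and E = hf:
ΔEΔt ≥ ℏ/2
hΔf·Δt ≥ ℏ/2

The minimum frequency uncertainty is:
Δf = ℏ/(2hτ) = 1/(4πτ)
Δf = 1/(4π × 1.313e-08 s)
Δf = 6.063e+06 Hz = 6.063 MHz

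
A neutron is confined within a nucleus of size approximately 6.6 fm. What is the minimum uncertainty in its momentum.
7.989 × 10^-21 kg·m/s

Using the Heisenberg uncertainty principle:
ΔxΔp ≥ ℏ/2

With Δx ≈ L = 6.600e-15 m (the confinement size):
Δp_min = ℏ/(2Δx)
Δp_min = (1.055e-34 J·s) / (2 × 6.600e-15 m)
Δp_min = 7.989e-21 kg·m/s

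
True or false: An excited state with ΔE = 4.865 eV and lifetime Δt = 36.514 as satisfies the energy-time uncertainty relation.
No, it violates the uncertainty relation.

Calculate the product ΔEΔt:
ΔE = 4.865 eV = 7.795e-19 J
ΔEΔt = (7.795e-19 J) × (3.651e-17 s)
ΔEΔt = 2.846e-35 J·s

Compare to the minimum allowed value ℏ/2:
ℏ/2 = 5.273e-35 J·s

Since ΔEΔt = 2.846e-35 J·s < 5.273e-35 J·s = ℏ/2,
this violates the uncertainty relation.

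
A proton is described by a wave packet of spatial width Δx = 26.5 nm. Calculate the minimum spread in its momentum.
1.990 × 10^-27 kg·m/s

For a wave packet, the spatial width Δx and momentum spread Δp are related by the uncertainty principle:
ΔxΔp ≥ ℏ/2

The minimum momentum spread is:
Δp_min = ℏ/(2Δx)
Δp_min = (1.055e-34 J·s) / (2 × 2.650e-08 m)
Δp_min = 1.990e-27 kg·m/s

A wave packet cannot have both a well-defined position and well-defined momentum.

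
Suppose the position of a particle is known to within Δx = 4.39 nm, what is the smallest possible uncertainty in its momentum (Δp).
1.201 × 10^-26 kg·m/s

Using the Heisenberg uncertainty principle:
ΔxΔp ≥ ℏ/2

The minimum uncertainty in momentum is:
Δp_min = ℏ/(2Δx)
Δp_min = (1.055e-34 J·s) / (2 × 4.390e-09 m)
Δp_min = 1.201e-26 kg·m/s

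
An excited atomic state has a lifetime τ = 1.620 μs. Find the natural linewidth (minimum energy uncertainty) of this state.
203.152 peV

Using the energy-time uncertainty principle:
ΔEΔt ≥ ℏ/2

The lifetime τ represents the time uncertainty Δt.
The natural linewidth (minimum energy uncertainty) is:

ΔE = ℏ/(2τ)
ΔE = (1.055e-34 J·s) / (2 × 1.620e-06 s)
ΔE = 3.255e-29 J = 203.152 peV

This natural linewidth limits the precision of spectroscopic measurements.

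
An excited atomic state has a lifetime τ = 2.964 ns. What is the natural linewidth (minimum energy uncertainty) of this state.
111.034 neV

Using the energy-time uncertainty principle:
ΔEΔt ≥ ℏ/2

The lifetime τ represents the time uncertainty Δt.
The natural linewidth (minimum energy uncertainty) is:

ΔE = ℏ/(2τ)
ΔE = (1.055e-34 J·s) / (2 × 2.964e-09 s)
ΔE = 1.779e-26 J = 111.034 neV

This natural linewidth limits the precision of spectroscopic measurements.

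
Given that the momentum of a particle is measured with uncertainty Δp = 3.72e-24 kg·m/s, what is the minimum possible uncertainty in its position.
14.174 pm

Using the Heisenberg uncertainty principle:
ΔxΔp ≥ ℏ/2

The minimum uncertainty in position is:
Δx_min = ℏ/(2Δp)
Δx_min = (1.055e-34 J·s) / (2 × 3.720e-24 kg·m/s)
Δx_min = 1.417e-11 m = 14.174 pm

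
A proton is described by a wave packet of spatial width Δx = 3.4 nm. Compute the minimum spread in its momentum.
1.551 × 10^-26 kg·m/s

For a wave packet, the spatial width Δx and momentum spread Δp are related by the uncertainty principle:
ΔxΔp ≥ ℏ/2

The minimum momentum spread is:
Δp_min = ℏ/(2Δx)
Δp_min = (1.055e-34 J·s) / (2 × 3.400e-09 m)
Δp_min = 1.551e-26 kg·m/s

A wave packet cannot have both a well-defined position and well-defined momentum.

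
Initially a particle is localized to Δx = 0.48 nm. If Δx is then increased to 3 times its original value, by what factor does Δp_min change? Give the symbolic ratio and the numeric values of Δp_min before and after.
Original Δp_min = 1.099 × 10^-25 kg·m/s; new Δp'_min = 3.662 × 10^-26 kg·m/s; ratio Δp'_min/Δp_min = 1/3.

From the uncertainty principle ΔxΔp ≥ ℏ/2, the minimum momentum uncertainty is Δp_min = ℏ/(2Δx).

Original (Δx = 0.48 nm = 4.800e-10 m):
Δp_min = (1.055e-34 J·s)/(2 × 4.800e-10 m) = 1.099e-25 kg·m/s

When Δx → 3Δx:
Δp'_min = ℏ/(2 × 3Δx) = (1/3) × ℏ/(2Δx) = (1/3) × Δp_min
Δp'_min = 1/3 × 1.099e-25 kg·m/s = 3.662e-26 kg·m/s

Since Δp_min ∝ 1/Δx, when Δx is increased to 3 times its original value, Δp_min decreases to 1/3 of its original value.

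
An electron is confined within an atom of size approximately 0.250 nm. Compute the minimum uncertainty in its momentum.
2.109 × 10^-25 kg·m/s

Using the Heisenberg uncertainty principle:
ΔxΔp ≥ ℏ/2

With Δx ≈ L = 2.500e-10 m (the confinement size):
Δp_min = ℏ/(2Δx)
Δp_min = (1.055e-34 J·s) / (2 × 2.500e-10 m)
Δp_min = 2.109e-25 kg·m/s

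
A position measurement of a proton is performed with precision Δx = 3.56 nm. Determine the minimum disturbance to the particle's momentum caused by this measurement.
1.481 × 10^-26 kg·m/s

The uncertainty principle implies that measuring position disturbs momentum:
ΔxΔp ≥ ℏ/2

When we measure position with precision Δx, we necessarily introduce a momentum uncertainty:
Δp ≥ ℏ/(2Δx)
Δp_min = (1.055e-34 J·s) / (2 × 3.560e-09 m)
Δp_min = 1.481e-26 kg·m/s

The more precisely we measure position, the greater the momentum disturbance.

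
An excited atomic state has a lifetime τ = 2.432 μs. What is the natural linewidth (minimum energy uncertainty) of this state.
135.323 peV

Using the energy-time uncertainty principle:
ΔEΔt ≥ ℏ/2

The lifetime τ represents the time uncertainty Δt.
The natural linewidth (minimum energy uncertainty) is:

ΔE = ℏ/(2τ)
ΔE = (1.055e-34 J·s) / (2 × 2.432e-06 s)
ΔE = 2.168e-29 J = 135.323 peV

This natural linewidth limits the precision of spectroscopic measurements.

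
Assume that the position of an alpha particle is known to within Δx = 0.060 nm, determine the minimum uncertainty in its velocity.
132.258 m/s

Using the Heisenberg uncertainty principle and Δp = mΔv:
ΔxΔp ≥ ℏ/2
Δx(mΔv) ≥ ℏ/2

The minimum uncertainty in velocity is:
Δv_min = ℏ/(2mΔx)
Δv_min = (1.055e-34 J·s) / (2 × 6.645e-27 kg × 6.000e-11 m)
Δv_min = 1.323e+02 m/s = 132.258 m/s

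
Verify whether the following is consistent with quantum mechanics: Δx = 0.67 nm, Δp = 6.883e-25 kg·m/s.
Yes, it satisfies the uncertainty principle.

Calculate the product ΔxΔp:
ΔxΔp = (6.700e-10 m) × (6.883e-25 kg·m/s)
ΔxΔp = 4.612e-34 J·s

Compare to the minimum allowed value ℏ/2:
ℏ/2 = 5.273e-35 J·s

Since ΔxΔp = 4.612e-34 J·s ≥ 5.273e-35 J·s = ℏ/2,
the measurement satisfies the uncertainty principle.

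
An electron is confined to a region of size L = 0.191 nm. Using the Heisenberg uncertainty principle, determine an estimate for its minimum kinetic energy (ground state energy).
261.094 meV

Using the uncertainty principle to estimate ground state energy:

1. The position uncertainty is approximately the confinement size:
   Δx ≈ L = 1.910e-10 m

2. From ΔxΔp ≥ ℏ/2, the minimum momentum uncertainty is:
   Δp ≈ ℏ/(2L) = 2.761e-25 kg·m/s

3. The kinetic energy is approximately:
   KE ≈ (Δp)²/(2m) = (2.761e-25)²/(2 × 9.109e-31 kg)
   KE ≈ 4.183e-20 J = 261.094 meV

This is an order-of-magnitude estimate of the ground state energy.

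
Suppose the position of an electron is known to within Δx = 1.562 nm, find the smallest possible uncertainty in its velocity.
37.058 km/s

Using the Heisenberg uncertainty principle and Δp = mΔv:
ΔxΔp ≥ ℏ/2
Δx(mΔv) ≥ ℏ/2

The minimum uncertainty in velocity is:
Δv_min = ℏ/(2mΔx)
Δv_min = (1.055e-34 J·s) / (2 × 9.109e-31 kg × 1.562e-09 m)
Δv_min = 3.706e+04 m/s = 37.058 km/s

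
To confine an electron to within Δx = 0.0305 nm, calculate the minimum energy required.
10.239 eV

Localizing a particle requires giving it sufficient momentum uncertainty:

1. From uncertainty principle: Δp ≥ ℏ/(2Δx)
   Δp_min = (1.055e-34 J·s) / (2 × 3.050e-11 m)
   Δp_min = 1.729e-24 kg·m/s

2. This momentum uncertainty corresponds to kinetic energy:
   KE ≈ (Δp)²/(2m) = (1.729e-24)²/(2 × 9.109e-31 kg)
   KE = 1.640e-18 J = 10.239 eV

Tighter localization requires more energy.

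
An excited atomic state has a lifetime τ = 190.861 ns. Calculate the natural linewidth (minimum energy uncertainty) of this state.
1.724 neV

Using the energy-time uncertainty principle:
ΔEΔt ≥ ℏ/2

The lifetime τ represents the time uncertainty Δt.
The natural linewidth (minimum energy uncertainty) is:

ΔE = ℏ/(2τ)
ΔE = (1.055e-34 J·s) / (2 × 1.909e-07 s)
ΔE = 2.763e-28 J = 1.724 neV

This natural linewidth limits the precision of spectroscopic measurements.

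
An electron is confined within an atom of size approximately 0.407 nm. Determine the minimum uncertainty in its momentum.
1.296 × 10^-25 kg·m/s

Using the Heisenberg uncertainty principle:
ΔxΔp ≥ ℏ/2

With Δx ≈ L = 4.070e-10 m (the confinement size):
Δp_min = ℏ/(2Δx)
Δp_min = (1.055e-34 J·s) / (2 × 4.070e-10 m)
Δp_min = 1.296e-25 kg·m/s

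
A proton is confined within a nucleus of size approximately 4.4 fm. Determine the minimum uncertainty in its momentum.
1.198 × 10^-20 kg·m/s

Using the Heisenberg uncertainty principle:
ΔxΔp ≥ ℏ/2

With Δx ≈ L = 4.400e-15 m (the confinement size):
Δp_min = ℏ/(2Δx)
Δp_min = (1.055e-34 J·s) / (2 × 4.400e-15 m)
Δp_min = 1.198e-20 kg·m/s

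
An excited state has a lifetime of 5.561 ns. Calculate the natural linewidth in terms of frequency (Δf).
14.310 MHz

Using the energy-time uncertainty principle and E = hf:
ΔEΔt ≥ ℏ/2
hΔf·Δt ≥ ℏ/2

The minimum frequency uncertainty is:
Δf = ℏ/(2hτ) = 1/(4πτ)
Δf = 1/(4π × 5.561e-09 s)
Δf = 1.431e+07 Hz = 14.310 MHz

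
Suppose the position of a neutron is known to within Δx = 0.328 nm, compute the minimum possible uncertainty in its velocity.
95.979 m/s

Using the Heisenberg uncertainty principle and Δp = mΔv:
ΔxΔp ≥ ℏ/2
Δx(mΔv) ≥ ℏ/2

The minimum uncertainty in velocity is:
Δv_min = ℏ/(2mΔx)
Δv_min = (1.055e-34 J·s) / (2 × 1.675e-27 kg × 3.280e-10 m)
Δv_min = 9.598e+01 m/s = 95.979 m/s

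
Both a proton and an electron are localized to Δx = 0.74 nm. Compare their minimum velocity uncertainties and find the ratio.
The electron has the larger minimum velocity uncertainty, by a ratio of 1836.2.

For both particles, Δp_min = ℏ/(2Δx) = 7.125e-26 kg·m/s (same for both).

The velocity uncertainty is Δv = Δp/m:
- proton: Δv = 7.125e-26 / 1.673e-27 = 4.260e+01 m/s = 42.601 m/s
- electron: Δv = 7.125e-26 / 9.109e-31 = 7.822e+04 m/s = 78.221 km/s

Ratio: 7.822e+04 / 4.260e+01 = 1836.2

The lighter particle has larger velocity uncertainty because Δv ∝ 1/m.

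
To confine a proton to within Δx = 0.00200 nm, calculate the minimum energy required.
1.297 eV

Localizing a particle requires giving it sufficient momentum uncertainty:

1. From uncertainty principle: Δp ≥ ℏ/(2Δx)
   Δp_min = (1.055e-34 J·s) / (2 × 2.000e-12 m)
   Δp_min = 2.636e-23 kg·m/s

2. This momentum uncertainty corresponds to kinetic energy:
   KE ≈ (Δp)²/(2m) = (2.636e-23)²/(2 × 1.673e-27 kg)
   KE = 2.078e-19 J = 1.297 eV

Tighter localization requires more energy.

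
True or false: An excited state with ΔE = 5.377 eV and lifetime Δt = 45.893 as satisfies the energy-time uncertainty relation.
No, it violates the uncertainty relation.

Calculate the product ΔEΔt:
ΔE = 5.377 eV = 8.615e-19 J
ΔEΔt = (8.615e-19 J) × (4.589e-17 s)
ΔEΔt = 3.954e-35 J·s

Compare to the minimum allowed value ℏ/2:
ℏ/2 = 5.273e-35 J·s

Since ΔEΔt = 3.954e-35 J·s < 5.273e-35 J·s = ℏ/2,
this violates the uncertainty relation.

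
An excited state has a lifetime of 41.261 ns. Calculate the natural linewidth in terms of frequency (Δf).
1.929 MHz

Using the energy-time uncertainty principle and E = hf:
ΔEΔt ≥ ℏ/2
hΔf·Δt ≥ ℏ/2

The minimum frequency uncertainty is:
Δf = ℏ/(2hτ) = 1/(4πτ)
Δf = 1/(4π × 4.126e-08 s)
Δf = 1.929e+06 Hz = 1.929 MHz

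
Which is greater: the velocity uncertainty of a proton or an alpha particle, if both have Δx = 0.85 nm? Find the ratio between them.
The proton has the larger minimum velocity uncertainty, by a ratio of 4.0.

For both particles, Δp_min = ℏ/(2Δx) = 6.203e-26 kg·m/s (same for both).

The velocity uncertainty is Δv = Δp/m:
- proton: Δv = 6.203e-26 / 1.673e-27 = 3.709e+01 m/s = 37.088 m/s
- alpha particle: Δv = 6.203e-26 / 6.645e-27 = 9.336e+00 m/s = 9.336 m/s

Ratio: 3.709e+01 / 9.336e+00 = 4.0

The lighter particle has larger velocity uncertainty because Δv ∝ 1/m.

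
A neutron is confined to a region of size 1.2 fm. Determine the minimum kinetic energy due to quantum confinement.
3.597 MeV

Using the uncertainty principle:

1. Position uncertainty: Δx ≈ 1.200e-15 m
2. Minimum momentum uncertainty: Δp = ℏ/(2Δx) = 4.394e-20 kg·m/s
3. Minimum kinetic energy:
   KE = (Δp)²/(2m) = (4.394e-20)²/(2 × 1.675e-27 kg)
   KE = 5.764e-13 J = 3.597 MeV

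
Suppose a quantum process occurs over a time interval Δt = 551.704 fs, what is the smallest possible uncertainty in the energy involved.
596.526 μeV

Using the energy-time uncertainty principle:
ΔEΔt ≥ ℏ/2

The minimum uncertainty in energy is:
ΔE_min = ℏ/(2Δt)
ΔE_min = (1.055e-34 J·s) / (2 × 5.517e-13 s)
ΔE_min = 9.557e-23 J = 596.526 μeV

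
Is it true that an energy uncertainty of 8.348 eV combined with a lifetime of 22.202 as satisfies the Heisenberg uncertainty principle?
No, it violates the uncertainty relation.

Calculate the product ΔEΔt:
ΔE = 8.348 eV = 1.337e-18 J
ΔEΔt = (1.337e-18 J) × (2.220e-17 s)
ΔEΔt = 2.970e-35 J·s

Compare to the minimum allowed value ℏ/2:
ℏ/2 = 5.273e-35 J·s

Since ΔEΔt = 2.970e-35 J·s < 5.273e-35 J·s = ℏ/2,
this violates the uncertainty relation.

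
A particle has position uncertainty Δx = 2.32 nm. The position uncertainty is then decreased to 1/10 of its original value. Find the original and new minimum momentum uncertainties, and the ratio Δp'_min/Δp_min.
Original Δp_min = 2.273 × 10^-26 kg·m/s; new Δp'_min = 2.273 × 10^-25 kg·m/s; ratio Δp'_min/Δp_min = 10.

From the uncertainty principle ΔxΔp ≥ ℏ/2, the minimum momentum uncertainty is Δp_min = ℏ/(2Δx).

Original (Δx = 2.32 nm = 2.320e-09 m):
Δp_min = (1.055e-34 J·s)/(2 × 2.320e-09 m) = 2.273e-26 kg·m/s

When Δx → (1/10)Δx:
Δp'_min = ℏ/(2 × (1/10)Δx) = 10 × ℏ/(2Δx) = 10 × Δp_min
Δp'_min = 10 × 2.273e-26 kg·m/s = 2.273e-25 kg·m/s

Since Δp_min ∝ 1/Δx, when Δx is decreased to 1/10 of its original value, Δp_min increases to 10 times its original value.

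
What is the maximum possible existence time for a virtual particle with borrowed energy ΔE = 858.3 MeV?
3.834 × 10^-25 s

Using the energy-time uncertainty principle:
ΔEΔt ≥ ℏ/2

For a virtual particle borrowing energy ΔE, the maximum lifetime is:
Δt_max = ℏ/(2ΔE)

Converting energy:
ΔE = 858.3 MeV = 1.375e-10 J

Δt_max = (1.055e-34 J·s) / (2 × 1.375e-10 J)
Δt_max = 3.834e-25 s = 3.834 × 10^-25 s

Virtual particles with higher borrowed energy exist for shorter times.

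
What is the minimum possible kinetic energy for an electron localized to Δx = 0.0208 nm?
22.016 eV

Localizing a particle requires giving it sufficient momentum uncertainty:

1. From uncertainty principle: Δp ≥ ℏ/(2Δx)
   Δp_min = (1.055e-34 J·s) / (2 × 2.080e-11 m)
   Δp_min = 2.535e-24 kg·m/s

2. This momentum uncertainty corresponds to kinetic energy:
   KE ≈ (Δp)²/(2m) = (2.535e-24)²/(2 × 9.109e-31 kg)
   KE = 3.527e-18 J = 22.016 eV

Tighter localization requires more energy.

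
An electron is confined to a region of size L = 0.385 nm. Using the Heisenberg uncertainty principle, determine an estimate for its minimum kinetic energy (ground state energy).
64.260 meV

Using the uncertainty principle to estimate ground state energy:

1. The position uncertainty is approximately the confinement size:
   Δx ≈ L = 3.850e-10 m

2. From ΔxΔp ≥ ℏ/2, the minimum momentum uncertainty is:
   Δp ≈ ℏ/(2L) = 1.370e-25 kg·m/s

3. The kinetic energy is approximately:
   KE ≈ (Δp)²/(2m) = (1.370e-25)²/(2 × 9.109e-31 kg)
   KE ≈ 1.030e-20 J = 64.260 meV

This is an order-of-magnitude estimate of the ground state energy.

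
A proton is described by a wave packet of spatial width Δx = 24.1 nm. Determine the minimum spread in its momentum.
2.188 × 10^-27 kg·m/s

For a wave packet, the spatial width Δx and momentum spread Δp are related by the uncertainty principle:
ΔxΔp ≥ ℏ/2

The minimum momentum spread is:
Δp_min = ℏ/(2Δx)
Δp_min = (1.055e-34 J·s) / (2 × 2.410e-08 m)
Δp_min = 2.188e-27 kg·m/s

A wave packet cannot have both a well-defined position and well-defined momentum.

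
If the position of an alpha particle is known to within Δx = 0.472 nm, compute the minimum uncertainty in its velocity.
16.812 m/s

Using the Heisenberg uncertainty principle and Δp = mΔv:
ΔxΔp ≥ ℏ/2
Δx(mΔv) ≥ ℏ/2

The minimum uncertainty in velocity is:
Δv_min = ℏ/(2mΔx)
Δv_min = (1.055e-34 J·s) / (2 × 6.645e-27 kg × 4.720e-10 m)
Δv_min = 1.681e+01 m/s = 16.812 m/s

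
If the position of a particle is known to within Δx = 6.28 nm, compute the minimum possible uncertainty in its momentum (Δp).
8.396 × 10^-27 kg·m/s

Using the Heisenberg uncertainty principle:
ΔxΔp ≥ ℏ/2

The minimum uncertainty in momentum is:
Δp_min = ℏ/(2Δx)
Δp_min = (1.055e-34 J·s) / (2 × 6.280e-09 m)
Δp_min = 8.396e-27 kg·m/s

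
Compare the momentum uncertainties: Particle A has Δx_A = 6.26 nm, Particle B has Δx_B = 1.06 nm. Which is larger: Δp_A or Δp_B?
Particle B has the larger minimum momentum uncertainty, by a factor of 5.91.

For each particle, the minimum momentum uncertainty is Δp_min = ℏ/(2Δx):

Particle A: Δp_A = ℏ/(2×6.260e-09 m) = 8.423e-27 kg·m/s
Particle B: Δp_B = ℏ/(2×1.060e-09 m) = 4.974e-26 kg·m/s

Ratio: Δp_B/Δp_A = 5.91

Since Δp_min ∝ 1/Δx, the particle with smaller position uncertainty (B) has larger momentum uncertainty.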